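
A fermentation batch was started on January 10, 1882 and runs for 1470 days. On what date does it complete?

January 19, 1886

Counting forward 1470 days from January 10, 1882.
January has 31 days, so 31 − 10 = 21 days remain after January 10, 1882; 1470 − 21 = 1449 left.
February 1882 has 28 days (1882 is not a leap year): 1449 − 28 = 1421 left.
March 1882 has 31 days: 1421 − 31 = 1390 left.
April 1882 has 30 days: 1390 − 30 = 1360 left.
May 1882 has 31 days: 1360 − 31 = 1329 left.
June 1882 has 30 days: 1329 − 30 = 1299 left.
July 1882 has 31 days: 1299 − 31 = 1268 left.
August 1882 has 31 days: 1268 − 31 = 1237 left.
September 1882 has 30 days: 1237 − 30 = 1207 left.
October 1882 has 31 days: 1207 − 31 = 1176 left.
November 1882 has 30 days: 1176 − 30 = 1146 left.
December 1882 has 31 days: 1146 − 31 = 1115 left.
January 1883 has 31 days: 1115 − 31 = 1084 left.
February 1883 has 28 days (1883 is not a leap year): 1084 − 28 = 1056 left.
March 1883 has 31 days: 1056 − 31 = 1025 left.
April 1883 has 30 days: 1025 − 30 = 995 left.
May 1883 has 31 days: 995 − 31 = 964 left.
June 1883 has 30 days: 964 − 30 = 934 left.
July 1883 has 31 days: 934 − 31 = 903 left.
August 1883 has 31 days: 903 − 31 = 872 left.
September 1883 has 30 days: 872 − 30 = 842 left.
October 1883 has 31 days: 842 − 31 = 811 left.
November 1883 has 30 days: 811 − 30 = 781 left.
December 1883 has 31 days: 781 − 31 = 750 left.
January 1884 has 31 days: 750 − 31 = 719 left.
February 1884 has 29 days (1884 is a leap year): 719 − 29 = 690 left.
March 1884 has 31 days: 690 − 31 = 659 left.
April 1884 has 30 days: 659 − 30 = 629 left.
May 1884 has 31 days: 629 − 31 = 598 left.
June 1884 has 30 days: 598 − 30 = 568 left.
July 1884 has 31 days: 568 − 31 = 537 left.
August 1884 has 31 days: 537 − 31 = 506 left.
September 1884 has 30 days: 506 − 30 = 476 left.
October 1884 has 31 days: 476 − 31 = 445 left.
November 1884 has 30 days: 445 − 30 = 415 left.
December 1884 has 31 days: 415 − 31 = 384 left.
January 1885 has 31 days: 384 − 31 = 353 left.
February 1885 has 28 days (1885 is not a leap year): 353 − 28 = 325 left.
March 1885 has 31 days: 325 − 31 = 294 left.
April 1885 has 30 days: 294 − 30 = 264 left.
May 1885 has 31 days: 264 − 31 = 233 left.
June 1885 has 30 days: 233 − 30 = 203 left.
July 1885 has 31 days: 203 − 31 = 172 left.
August 1885 has 31 days: 172 − 31 = 141 left.
September 1885 has 30 days: 141 − 30 = 111 left.
October 1885 has 31 days: 111 − 31 = 80 left.
November 1885 has 30 days: 80 − 30 = 50 left.
December 1885 has 31 days: 50 − 31 = 19 left.
19 days into January 1886 → January 19, 1886.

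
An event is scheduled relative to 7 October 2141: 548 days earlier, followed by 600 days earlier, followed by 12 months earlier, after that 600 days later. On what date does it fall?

April 8, 2139

Going back 548 days from October 7, 2141:
Going back 7 days from October 7, 2141 reaches the end of the previous month; 548 − 7 = 541 left.
September 2141 has 30 days: 541 − 30 = 511 left.
August 2141 has 31 days: 511 − 31 = 480 left.
July 2141 has 31 days: 480 − 31 = 449 left.
June 2141 has 30 days: 449 − 30 = 419 left.
May 2141 has 31 days: 419 − 31 = 388 left.
April 2141 has 30 days: 388 − 30 = 358 left.
March 2141 has 31 days: 358 − 31 = 327 left.
February 2141 has 28 days (2141 is not a leap year): 327 − 28 = 299 left.
January 2141 has 31 days: 299 − 31 = 268 left.
December 2140 has 31 days: 268 − 31 = 237 left.
November 2140 has 30 days: 237 − 30 = 207 left.
October 2140 has 31 days: 207 − 31 = 176 left.
September 2140 has 30 days: 176 − 30 = 146 left.
August 2140 has 31 days: 146 − 31 = 115 left.
July 2140 has 31 days: 115 − 31 = 84 left.
June 2140 has 30 days: 84 − 30 = 54 left.
May 2140 has 31 days: 54 − 31 = 23 left.
April 2140 has 30 days; 30 − 23 = 7 → April 7, 2140.
Counting back 600 days from April 7, 2140:
Going back 7 days from April 7, 2140 reaches the end of the previous month; 600 − 7 = 593 left.
March 2140 has 31 days: 593 − 31 = 562 left.
February 2140 has 29 days (2140 is a leap year): 562 − 29 = 533 left.
January 2140 has 31 days: 533 − 31 = 502 left.
December 2139 has 31 days: 502 − 31 = 471 left.
November 2139 has 30 days: 471 − 30 = 441 left.
October 2139 has 31 days: 441 − 31 = 410 left.
September 2139 has 30 days: 410 − 30 = 380 left.
August 2139 has 31 days: 380 − 31 = 349 left.
July 2139 has 31 days: 349 − 31 = 318 left.
June 2139 has 30 days: 318 − 30 = 288 left.
May 2139 has 31 days: 288 − 31 = 257 left.
April 2139 has 30 days: 257 − 30 = 227 left.
March 2139 has 31 days: 227 − 31 = 196 left.
February 2139 has 28 days (2139 is not a leap year): 196 − 28 = 168 left.
January 2139 has 31 days: 168 − 31 = 137 left.
December 2138 has 31 days: 137 − 31 = 106 left.
November 2138 has 30 days: 106 − 30 = 76 left.
October 2138 has 31 days: 76 − 31 = 45 left.
September 2138 has 30 days: 45 − 30 = 15 left.
August 2138 has 31 days; 31 − 15 = 16 → August 16, 2138.
Counting back 12 months from August 16, 2138:
month 8 − 12 = -4, which is month 8 of year 2137 → August 2137.
Day 16 is valid in August, giving August 16, 2137.
Advancing 600 days from August 16, 2137:
August has 31 days, so 31 − 16 = 15 days remain after August 16, 2137; 600 − 15 = 585 left.
September 2137 has 30 days: 585 − 30 = 555 left.
October 2137 has 31 days: 555 − 31 = 524 left.
November 2137 has 30 days: 524 − 30 = 494 left.
December 2137 has 31 days: 494 − 31 = 463 left.
January 2138 has 31 days: 463 − 31 = 432 left.
February 2138 has 28 days (2138 is not a leap year): 432 − 28 = 404 left.
March 2138 has 31 days: 404 − 31 = 373 left.
April 2138 has 30 days: 373 − 30 = 343 left.
May 2138 has 31 days: 343 − 31 = 312 left.
June 2138 has 30 days: 312 − 30 = 282 left.
July 2138 has 31 days: 282 − 31 = 251 left.
August 2138 has 31 days: 251 − 31 = 220 left.
September 2138 has 30 days: 220 − 30 = 190 left.
October 2138 has 31 days: 190 − 31 = 159 left.
November 2138 has 30 days: 159 − 30 = 129 left.
December 2138 has 31 days: 129 − 31 = 98 left.
January 2139 has 31 days: 98 − 31 = 67 left.
February 2139 has 28 days (2139 is not a leap year): 67 − 28 = 39 left.
March 2139 has 31 days: 39 − 31 = 8 left.
8 days into April 2139 → April 8, 2139.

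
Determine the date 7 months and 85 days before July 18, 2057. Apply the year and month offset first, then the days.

Subtracting 7 months and 85 days from July 18, 2057: first the month/year part, then the days.
month 7 − 7 = 0, which is month 12 of year 2056 → December 2056.
Day 18 is valid in December, giving December 18, 2056.
Now subtract 85 days from December 18, 2056.
Going back 18 days from December 18, 2056 reaches the end of the previous month; 85 − 18 = 67 left.
November 2056 has 30 days: 67 − 30 = 37 left.
October 2056 has 31 days: 37 − 31 = 6 left.
September 2056 has 30 days; 30 − 6 = 24 → September 24, 2056.

September 24, 2056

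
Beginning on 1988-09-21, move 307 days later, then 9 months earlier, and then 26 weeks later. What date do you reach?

April 25, 1989

Advancing 307 days from September 21, 1988:
September has 30 days, so 30 − 21 = 9 days remain after September 21, 1988; 307 − 9 = 298 left.
October 1988 has 31 days: 298 − 31 = 267 left.
November 1988 has 30 days: 267 − 30 = 237 left.
December 1988 has 31 days: 237 − 31 = 206 left.
January 1989 has 31 days: 206 − 31 = 175 left.
February 1989 has 28 days (1989 is not a leap year): 175 − 28 = 147 left.
March 1989 has 31 days: 147 − 31 = 116 left.
April 1989 has 30 days: 116 − 30 = 86 left.
May 1989 has 31 days: 86 − 31 = 55 left.
June 1989 has 30 days: 55 − 30 = 25 left.
25 days into July 1989 → July 25, 1989.
Subtracting 9 months from July 25, 1989:
month 7 − 9 = -2, which is month 10 of year 1988 → October 1988.
Day 25 is valid in October, giving October 25, 1988.
Adding 26 weeks (= 182 days) from October 25, 1988:
October has 31 days, so 31 − 25 = 6 days remain after October 25, 1988; 182 − 6 = 176 left.
November 1988 has 30 days: 176 − 30 = 146 left.
December 1988 has 31 days: 146 − 31 = 115 left.
January 1989 has 31 days: 115 − 31 = 84 left.
February 1989 has 28 days (1989 is not a leap year): 84 − 28 = 56 left.
March 1989 has 31 days: 56 − 31 = 25 left.
25 days into April 1989 → April 25, 1989.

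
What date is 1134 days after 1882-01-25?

Advancing 1134 days from January 25, 1882.
January has 31 days, so 31 − 25 = 6 days remain after January 25, 1882; 1134 − 6 = 1128 left.
February 1882 has 28 days (1882 is not a leap year): 1128 − 28 = 1100 left.
March 1882 has 31 days: 1100 − 31 = 1069 left.
April 1882 has 30 days: 1069 − 30 = 1039 left.
May 1882 has 31 days: 1039 − 31 = 1008 left.
June 1882 has 30 days: 1008 − 30 = 978 left.
July 1882 has 31 days: 978 − 31 = 947 left.
August 1882 has 31 days: 947 − 31 = 916 left.
September 1882 has 30 days: 916 − 30 = 886 left.
October 1882 has 31 days: 886 − 31 = 855 left.
November 1882 has 30 days: 855 − 30 = 825 left.
December 1882 has 31 days: 825 − 31 = 794 left.
January 1883 has 31 days: 794 − 31 = 763 left.
February 1883 has 28 days (1883 is not a leap year): 763 − 28 = 735 left.
March 1883 has 31 days: 735 − 31 = 704 left.
April 1883 has 30 days: 704 − 30 = 674 left.
May 1883 has 31 days: 674 − 31 = 643 left.
June 1883 has 30 days: 643 − 30 = 613 left.
July 1883 has 31 days: 613 − 31 = 582 left.
August 1883 has 31 days: 582 − 31 = 551 left.
September 1883 has 30 days: 551 − 30 = 521 left.
October 1883 has 31 days: 521 − 31 = 490 left.
November 1883 has 30 days: 490 − 30 = 460 left.
December 1883 has 31 days: 460 − 31 = 429 left.
January 1884 has 31 days: 429 − 31 = 398 left.
February 1884 has 29 days (1884 is a leap year): 398 − 29 = 369 left.
March 1884 has 31 days: 369 − 31 = 338 left.
April 1884 has 30 days: 338 − 30 = 308 left.
May 1884 has 31 days: 308 − 31 = 277 left.
June 1884 has 30 days: 277 − 30 = 247 left.
July 1884 has 31 days: 247 − 31 = 216 left.
August 1884 has 31 days: 216 − 31 = 185 left.
September 1884 has 30 days: 185 − 30 = 155 left.
October 1884 has 31 days: 155 − 31 = 124 left.
November 1884 has 30 days: 124 − 30 = 94 left.
December 1884 has 31 days: 94 − 31 = 63 left.
January 1885 has 31 days: 63 − 31 = 32 left.
February 1885 has 28 days (1885 is not a leap year): 32 − 28 = 4 left.
4 days into March 1885 → March 4, 1885.

March 4, 1885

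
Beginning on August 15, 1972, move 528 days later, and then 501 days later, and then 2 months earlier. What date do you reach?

Advancing 528 days from August 15, 1972:
August has 31 days, so 31 − 15 = 16 days remain after August 15, 1972; 528 − 16 = 512 left.
September 1972 has 30 days: 512 − 30 = 482 left.
October 1972 has 31 days: 482 − 31 = 451 left.
November 1972 has 30 days: 451 − 30 = 421 left.
December 1972 has 31 days: 421 − 31 = 390 left.
January 1973 has 31 days: 390 − 31 = 359 left.
February 1973 has 28 days (1973 is not a leap year): 359 − 28 = 331 left.
March 1973 has 31 days: 331 − 31 = 300 left.
April 1973 has 30 days: 300 − 30 = 270 left.
May 1973 has 31 days: 270 − 31 = 239 left.
June 1973 has 30 days: 239 − 30 = 209 left.
July 1973 has 31 days: 209 − 31 = 178 left.
August 1973 has 31 days: 178 − 31 = 147 left.
September 1973 has 30 days: 147 − 30 = 117 left.
October 1973 has 31 days: 117 − 31 = 86 left.
November 1973 has 30 days: 86 − 30 = 56 left.
December 1973 has 31 days: 56 − 31 = 25 left.
25 days into January 1974 → January 25, 1974.
Adding 501 days from January 25, 1974:
January has 31 days, so 31 − 25 = 6 days remain after January 25, 1974; 501 − 6 = 495 left.
February 1974 has 28 days (1974 is not a leap year): 495 − 28 = 467 left.
March 1974 has 31 days: 467 − 31 = 436 left.
April 1974 has 30 days: 436 − 30 = 406 left.
May 1974 has 31 days: 406 − 31 = 375 left.
June 1974 has 30 days: 375 − 30 = 345 left.
July 1974 has 31 days: 345 − 31 = 314 left.
August 1974 has 31 days: 314 − 31 = 283 left.
September 1974 has 30 days: 283 − 30 = 253 left.
October 1974 has 31 days: 253 − 31 = 222 left.
November 1974 has 30 days: 222 − 30 = 192 left.
December 1974 has 31 days: 192 − 31 = 161 left.
January 1975 has 31 days: 161 − 31 = 130 left.
February 1975 has 28 days (1975 is not a leap year): 130 − 28 = 102 left.
March 1975 has 31 days: 102 − 31 = 71 left.
April 1975 has 30 days: 71 − 30 = 41 left.
May 1975 has 31 days: 41 − 31 = 10 left.
10 days into June 1975 → June 10, 1975.
Counting back 2 months from June 10, 1975:
month 6 − 2 = 4 → April 1975.
Day 10 is valid in April, giving April 10, 1975.

April 10, 1975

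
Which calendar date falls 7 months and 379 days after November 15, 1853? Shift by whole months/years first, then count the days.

Advancing 7 months and 379 days from November 15, 1853: first the month/year part, then the days.
month 11 + 7 = 18, which is month 6 of year 1854 → June 1854.
Day 15 is valid in June, giving June 15, 1854.
Now add 379 days from June 15, 1854.
June has 30 days, so 30 − 15 = 15 days remain after June 15, 1854; 379 − 15 = 364 left.
July 1854 has 31 days: 364 − 31 = 333 left.
August 1854 has 31 days: 333 − 31 = 302 left.
September 1854 has 30 days: 302 − 30 = 272 left.
October 1854 has 31 days: 272 − 31 = 241 left.
November 1854 has 30 days: 241 − 30 = 211 left.
December 1854 has 31 days: 211 − 31 = 180 left.
January 1855 has 31 days: 180 − 31 = 149 left.
February 1855 has 28 days (1855 is not a leap year): 149 − 28 = 121 left.
March 1855 has 31 days: 121 − 31 = 90 left.
April 1855 has 30 days: 90 − 30 = 60 left.
May 1855 has 31 days: 60 − 31 = 29 left.
29 days into June 1855 → June 29, 1855.

June 29, 1855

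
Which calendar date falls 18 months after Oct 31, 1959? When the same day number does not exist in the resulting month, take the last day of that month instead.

Advancing 18 months from October 31, 1959.
month 10 + 18 = 28, which is month 4 of year 1961 → April 1961.
April 1961 has only 30 days and the start was day 31, so the date clamps to April 30, 1961.

April 30, 1961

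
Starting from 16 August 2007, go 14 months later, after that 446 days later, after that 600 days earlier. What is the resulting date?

Adding 14 months from August 16, 2007:
month 8 + 14 = 22, which is month 10 of year 2008 → October 2008.
Day 16 is valid in October, giving October 16, 2008.
Adding 446 days from October 16, 2008:
October has 31 days, so 31 − 16 = 15 days remain after October 16, 2008; 446 − 15 = 431 left.
November 2008 has 30 days: 431 − 30 = 401 left.
December 2008 has 31 days: 401 − 31 = 370 left.
January 2009 has 31 days: 370 − 31 = 339 left.
February 2009 has 28 days (2009 is not a leap year): 339 − 28 = 311 left.
March 2009 has 31 days: 311 − 31 = 280 left.
April 2009 has 30 days: 280 − 30 = 250 left.
May 2009 has 31 days: 250 − 31 = 219 left.
June 2009 has 30 days: 219 − 30 = 189 left.
July 2009 has 31 days: 189 − 31 = 158 left.
August 2009 has 31 days: 158 − 31 = 127 left.
September 2009 has 30 days: 127 − 30 = 97 left.
October 2009 has 31 days: 97 − 31 = 66 left.
November 2009 has 30 days: 66 − 30 = 36 left.
December 2009 has 31 days: 36 − 31 = 5 left.
5 days into January 2010 → January 5, 2010.
Counting back 600 days from January 5, 2010:
Going back 5 days from January 5, 2010 reaches the end of the previous month; 600 − 5 = 595 left.
December 2009 has 31 days: 595 − 31 = 564 left.
November 2009 has 30 days: 564 − 30 = 534 left.
October 2009 has 31 days: 534 − 31 = 503 left.
September 2009 has 30 days: 503 − 30 = 473 left.
August 2009 has 31 days: 473 − 31 = 442 left.
July 2009 has 31 days: 442 − 31 = 411 left.
June 2009 has 30 days: 411 − 30 = 381 left.
May 2009 has 31 days: 381 − 31 = 350 left.
April 2009 has 30 days: 350 − 30 = 320 left.
March 2009 has 31 days: 320 − 31 = 289 left.
February 2009 has 28 days (2009 is not a leap year): 289 − 28 = 261 left.
January 2009 has 31 days: 261 − 31 = 230 left.
December 2008 has 31 days: 230 − 31 = 199 left.
November 2008 has 30 days: 199 − 30 = 169 left.
October 2008 has 31 days: 169 − 31 = 138 left.
September 2008 has 30 days: 138 − 30 = 108 left.
August 2008 has 31 days: 108 − 31 = 77 left.
July 2008 has 31 days: 77 − 31 = 46 left.
June 2008 has 30 days: 46 − 30 = 16 left.
May 2008 has 31 days; 31 − 16 = 15 → May 15, 2008.

May 15, 2008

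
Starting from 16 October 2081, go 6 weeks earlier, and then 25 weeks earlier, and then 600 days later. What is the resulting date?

November 3, 2082

Subtracting 6 weeks (= 42 days) from October 16, 2081:
Going back 16 days from October 16, 2081 reaches the end of the previous month; 42 − 16 = 26 left.
September 2081 has 30 days; 30 − 26 = 4 → September 4, 2081.
Going back 25 weeks (= 175 days) from September 4, 2081:
Going back 4 days from September 4, 2081 reaches the end of the previous month; 175 − 4 = 171 left.
August 2081 has 31 days: 171 − 31 = 140 left.
July 2081 has 31 days: 140 − 31 = 109 left.
June 2081 has 30 days: 109 − 30 = 79 left.
May 2081 has 31 days: 79 − 31 = 48 left.
April 2081 has 30 days: 48 − 30 = 18 left.
March 2081 has 31 days; 31 − 18 = 13 → March 13, 2081.
Counting forward 600 days from March 13, 2081:
March has 31 days, so 31 − 13 = 18 days remain after March 13, 2081; 600 − 18 = 582 left.
April 2081 has 30 days: 582 − 30 = 552 left.
May 2081 has 31 days: 552 − 31 = 521 left.
June 2081 has 30 days: 521 − 30 = 491 left.
July 2081 has 31 days: 491 − 31 = 460 left.
August 2081 has 31 days: 460 − 31 = 429 left.
September 2081 has 30 days: 429 − 30 = 399 left.
October 2081 has 31 days: 399 − 31 = 368 left.
November 2081 has 30 days: 368 − 30 = 338 left.
December 2081 has 31 days: 338 − 31 = 307 left.
January 2082 has 31 days: 307 − 31 = 276 left.
February 2082 has 28 days (2082 is not a leap year): 276 − 28 = 248 left.
March 2082 has 31 days: 248 − 31 = 217 left.
April 2082 has 30 days: 217 − 30 = 187 left.
May 2082 has 31 days: 187 − 31 = 156 left.
June 2082 has 30 days: 156 − 30 = 126 left.
July 2082 has 31 days: 126 − 31 = 95 left.
August 2082 has 31 days: 95 − 31 = 64 left.
September 2082 has 30 days: 64 − 30 = 34 left.
October 2082 has 31 days: 34 − 31 = 3 left.
3 days into November 2082 → November 3, 2082.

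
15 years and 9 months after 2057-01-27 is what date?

Adding 15 years and 9 months from January 27, 2057.
+15 years → 2072; month 1 + 9 = 10 → October 2072.
Day 27 is valid in October, giving October 27, 2072.

October 27, 2072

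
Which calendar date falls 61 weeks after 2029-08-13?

October 14, 2030

Advancing 61 weeks = 427 days from August 13, 2029.
August has 31 days, so 31 − 13 = 18 days remain after August 13, 2029; 427 − 18 = 409 left.
September 2029 has 30 days: 409 − 30 = 379 left.
October 2029 has 31 days: 379 − 31 = 348 left.
November 2029 has 30 days: 348 − 30 = 318 left.
December 2029 has 31 days: 318 − 31 = 287 left.
January 2030 has 31 days: 287 − 31 = 256 left.
February 2030 has 28 days (2030 is not a leap year): 256 − 28 = 228 left.
March 2030 has 31 days: 228 − 31 = 197 left.
April 2030 has 30 days: 197 − 30 = 167 left.
May 2030 has 31 days: 167 − 31 = 136 left.
June 2030 has 30 days: 136 − 30 = 106 left.
July 2030 has 31 days: 106 − 31 = 75 left.
August 2030 has 31 days: 75 − 31 = 44 left.
September 2030 has 30 days: 44 − 30 = 14 left.
14 days into October 2030 → October 14, 2030.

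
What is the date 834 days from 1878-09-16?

December 28, 1880

Counting forward 834 days from September 16, 1878.
September has 30 days, so 30 − 16 = 14 days remain after September 16, 1878; 834 − 14 = 820 left.
October 1878 has 31 days: 820 − 31 = 789 left.
November 1878 has 30 days: 789 − 30 = 759 left.
December 1878 has 31 days: 759 − 31 = 728 left.
January 1879 has 31 days: 728 − 31 = 697 left.
February 1879 has 28 days (1879 is not a leap year): 697 − 28 = 669 left.
March 1879 has 31 days: 669 − 31 = 638 left.
April 1879 has 30 days: 638 − 30 = 608 left.
May 1879 has 31 days: 608 − 31 = 577 left.
June 1879 has 30 days: 577 − 30 = 547 left.
July 1879 has 31 days: 547 − 31 = 516 left.
August 1879 has 31 days: 516 − 31 = 485 left.
September 1879 has 30 days: 485 − 30 = 455 left.
October 1879 has 31 days: 455 − 31 = 424 left.
November 1879 has 30 days: 424 − 30 = 394 left.
December 1879 has 31 days: 394 − 31 = 363 left.
January 1880 has 31 days: 363 − 31 = 332 left.
February 1880 has 29 days (1880 is a leap year): 332 − 29 = 303 left.
March 1880 has 31 days: 303 − 31 = 272 left.
April 1880 has 30 days: 272 − 30 = 242 left.
May 1880 has 31 days: 242 − 31 = 211 left.
June 1880 has 30 days: 211 − 30 = 181 left.
July 1880 has 31 days: 181 − 31 = 150 left.
August 1880 has 31 days: 150 − 31 = 119 left.
September 1880 has 30 days: 119 − 30 = 89 left.
October 1880 has 31 days: 89 − 31 = 58 left.
November 1880 has 30 days: 58 − 30 = 28 left.
28 days into December 1880 → December 28, 1880.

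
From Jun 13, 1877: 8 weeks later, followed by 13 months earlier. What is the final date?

July 8, 1876

Counting forward 8 weeks (= 56 days) from June 13, 1877:
June has 30 days, so 30 − 13 = 17 days remain after June 13, 1877; 56 − 17 = 39 left.
July 1877 has 31 days: 39 − 31 = 8 left.
8 days into August 1877 → August 8, 1877.
Counting back 13 months from August 8, 1877:
month 8 − 13 = -5, which is month 7 of year 1876 → July 1876.
Day 8 is valid in July, giving July 8, 1876.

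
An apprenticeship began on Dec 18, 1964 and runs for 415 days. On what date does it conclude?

February 6, 1966

Counting forward 415 days from December 18, 1964.
December has 31 days, so 31 − 18 = 13 days remain after December 18, 1964; 415 − 13 = 402 left.
January 1965 has 31 days: 402 − 31 = 371 left.
February 1965 has 28 days (1965 is not a leap year): 371 − 28 = 343 left.
March 1965 has 31 days: 343 − 31 = 312 left.
April 1965 has 30 days: 312 − 30 = 282 left.
May 1965 has 31 days: 282 − 31 = 251 left.
June 1965 has 30 days: 251 − 30 = 221 left.
July 1965 has 31 days: 221 − 31 = 190 left.
August 1965 has 31 days: 190 − 31 = 159 left.
September 1965 has 30 days: 159 − 30 = 129 left.
October 1965 has 31 days: 129 − 31 = 98 left.
November 1965 has 30 days: 98 − 30 = 68 left.
December 1965 has 31 days: 68 − 31 = 37 left.
January 1966 has 31 days: 37 − 31 = 6 left.
6 days into February 1966 → February 6, 1966.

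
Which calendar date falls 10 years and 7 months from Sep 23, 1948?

Counting forward 10 years and 7 months from September 23, 1948.
+10 years → 1958; month 9 + 7 = 16, which is month 4 of year 1959 → April 1959.
Day 23 is valid in April, giving April 23, 1959.

April 23, 1959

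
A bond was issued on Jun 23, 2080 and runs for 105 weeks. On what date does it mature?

June 28, 2082

Adding 105 weeks = 735 days from June 23, 2080.
June has 30 days, so 30 − 23 = 7 days remain after June 23, 2080; 735 − 7 = 728 left.
July 2080 has 31 days: 728 − 31 = 697 left.
August 2080 has 31 days: 697 − 31 = 666 left.
September 2080 has 30 days: 666 − 30 = 636 left.
October 2080 has 31 days: 636 − 31 = 605 left.
November 2080 has 30 days: 605 − 30 = 575 left.
December 2080 has 31 days: 575 − 31 = 544 left.
January 2081 has 31 days: 544 − 31 = 513 left.
February 2081 has 28 days (2081 is not a leap year): 513 − 28 = 485 left.
March 2081 has 31 days: 485 − 31 = 454 left.
April 2081 has 30 days: 454 − 30 = 424 left.
May 2081 has 31 days: 424 − 31 = 393 left.
June 2081 has 30 days: 393 − 30 = 363 left.
July 2081 has 31 days: 363 − 31 = 332 left.
August 2081 has 31 days: 332 − 31 = 301 left.
September 2081 has 30 days: 301 − 30 = 271 left.
October 2081 has 31 days: 271 − 31 = 240 left.
November 2081 has 30 days: 240 − 30 = 210 left.
December 2081 has 31 days: 210 − 31 = 179 left.
January 2082 has 31 days: 179 − 31 = 148 left.
February 2082 has 28 days (2082 is not a leap year): 148 − 28 = 120 left.
March 2082 has 31 days: 120 − 31 = 89 left.
April 2082 has 30 days: 89 − 30 = 59 left.
May 2082 has 31 days: 59 − 31 = 28 left.
28 days into June 2082 → June 28, 2082.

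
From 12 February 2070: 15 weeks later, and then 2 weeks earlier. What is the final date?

Adding 15 weeks (= 105 days) from February 12, 2070:
February has 28 days, so 28 − 12 = 16 days remain after February 12, 2070; 105 − 16 = 89 left.
March 2070 has 31 days: 89 − 31 = 58 left.
April 2070 has 30 days: 58 − 30 = 28 left.
28 days into May 2070 → May 28, 2070.
Counting back 2 weeks (= 14 days) from May 28, 2070:
28 − 14 = 14, still in May 2070.

May 14, 2070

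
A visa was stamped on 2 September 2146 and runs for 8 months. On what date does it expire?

Advancing 8 months from September 2, 2146.
month 9 + 8 = 17, which is month 5 of year 2147 → May 2147.
Day 2 is valid in May, giving May 2, 2147.

May 2, 2147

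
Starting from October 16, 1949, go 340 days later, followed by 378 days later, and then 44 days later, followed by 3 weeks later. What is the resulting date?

December 8, 1951

Adding 340 days from October 16, 1949:
October has 31 days, so 31 − 16 = 15 days remain after October 16, 1949; 340 − 15 = 325 left.
November 1949 has 30 days: 325 − 30 = 295 left.
December 1949 has 31 days: 295 − 31 = 264 left.
January 1950 has 31 days: 264 − 31 = 233 left.
February 1950 has 28 days (1950 is not a leap year): 233 − 28 = 205 left.
March 1950 has 31 days: 205 − 31 = 174 left.
April 1950 has 30 days: 174 − 30 = 144 left.
May 1950 has 31 days: 144 − 31 = 113 left.
June 1950 has 30 days: 113 − 30 = 83 left.
July 1950 has 31 days: 83 − 31 = 52 left.
August 1950 has 31 days: 52 − 31 = 21 left.
21 days into September 1950 → September 21, 1950.
Adding 378 days from September 21, 1950:
September has 30 days, so 30 − 21 = 9 days remain after September 21, 1950; 378 − 9 = 369 left.
October 1950 has 31 days: 369 − 31 = 338 left.
November 1950 has 30 days: 338 − 30 = 308 left.
December 1950 has 31 days: 308 − 31 = 277 left.
January 1951 has 31 days: 277 − 31 = 246 left.
February 1951 has 28 days (1951 is not a leap year): 246 − 28 = 218 left.
March 1951 has 31 days: 218 − 31 = 187 left.
April 1951 has 30 days: 187 − 30 = 157 left.
May 1951 has 31 days: 157 − 31 = 126 left.
June 1951 has 30 days: 126 − 30 = 96 left.
July 1951 has 31 days: 96 − 31 = 65 left.
August 1951 has 31 days: 65 − 31 = 34 left.
September 1951 has 30 days: 34 − 30 = 4 left.
4 days into October 1951 → October 4, 1951.
Counting forward 44 days from October 4, 1951:
October has 31 days, so 31 − 4 = 27 days remain after October 4, 1951; 44 − 27 = 17 left.
17 days into November 1951 → November 17, 1951.
Adding 3 weeks (= 21 days) from November 17, 1951:
November has 30 days, so 30 − 17 = 13 days remain after November 17, 1951; 21 − 13 = 8 left.
8 days into December 1951 → December 8, 1951.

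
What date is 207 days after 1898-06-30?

January 23, 1899

Advancing 207 days from June 30, 1898.
June has 30 days, so 30 − 30 = 0 days remain after June 30, 1898; 207 − 0 = 207 left.
July 1898 has 31 days: 207 − 31 = 176 left.
August 1898 has 31 days: 176 − 31 = 145 left.
September 1898 has 30 days: 145 − 30 = 115 left.
October 1898 has 31 days: 115 − 31 = 84 left.
November 1898 has 30 days: 84 − 30 = 54 left.
December 1898 has 31 days: 54 − 31 = 23 left.
23 days into January 1899 → January 23, 1899.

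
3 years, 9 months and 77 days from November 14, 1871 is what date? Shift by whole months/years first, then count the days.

October 30, 1875

Counting forward 3 years, 9 months and 77 days from November 14, 1871: first the month/year part, then the days.
+3 years → 1874; month 11 + 9 = 20, which is month 8 of year 1875 → August 1875.
Day 14 is valid in August, giving August 14, 1875.
Now add 77 days from August 14, 1875.
August has 31 days, so 31 − 14 = 17 days remain after August 14, 1875; 77 − 17 = 60 left.
September 1875 has 30 days: 60 − 30 = 30 left.
30 days into October 1875 → October 30, 1875.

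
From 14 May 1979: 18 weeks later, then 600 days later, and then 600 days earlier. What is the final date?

Advancing 18 weeks (= 126 days) from May 14, 1979:
May has 31 days, so 31 − 14 = 17 days remain after May 14, 1979; 126 − 17 = 109 left.
June 1979 has 30 days: 109 − 30 = 79 left.
July 1979 has 31 days: 79 − 31 = 48 left.
August 1979 has 31 days: 48 − 31 = 17 left.
17 days into September 1979 → September 17, 1979.
Adding 600 days from September 17, 1979:
September has 30 days, so 30 − 17 = 13 days remain after September 17, 1979; 600 − 13 = 587 left.
October 1979 has 31 days: 587 − 31 = 556 left.
November 1979 has 30 days: 556 − 30 = 526 left.
December 1979 has 31 days: 526 − 31 = 495 left.
January 1980 has 31 days: 495 − 31 = 464 left.
February 1980 has 29 days (1980 is a leap year): 464 − 29 = 435 left.
March 1980 has 31 days: 435 − 31 = 404 left.
April 1980 has 30 days: 404 − 30 = 374 left.
May 1980 has 31 days: 374 − 31 = 343 left.
June 1980 has 30 days: 343 − 30 = 313 left.
July 1980 has 31 days: 313 − 31 = 282 left.
August 1980 has 31 days: 282 − 31 = 251 left.
September 1980 has 30 days: 251 − 30 = 221 left.
October 1980 has 31 days: 221 − 31 = 190 left.
November 1980 has 30 days: 190 − 30 = 160 left.
December 1980 has 31 days: 160 − 31 = 129 left.
January 1981 has 31 days: 129 − 31 = 98 left.
February 1981 has 28 days (1981 is not a leap year): 98 − 28 = 70 left.
March 1981 has 31 days: 70 − 31 = 39 left.
April 1981 has 30 days: 39 − 30 = 9 left.
9 days into May 1981 → May 9, 1981.
Counting back 600 days from May 9, 1981:
Going back 9 days from May 9, 1981 reaches the end of the previous month; 600 − 9 = 591 left.
April 1981 has 30 days: 591 − 30 = 561 left.
March 1981 has 31 days: 561 − 31 = 530 left.
February 1981 has 28 days (1981 is not a leap year): 530 − 28 = 502 left.
January 1981 has 31 days: 502 − 31 = 471 left.
December 1980 has 31 days: 471 − 31 = 440 left.
November 1980 has 30 days: 440 − 30 = 410 left.
October 1980 has 31 days: 410 − 31 = 379 left.
September 1980 has 30 days: 379 − 30 = 349 left.
August 1980 has 31 days: 349 − 31 = 318 left.
July 1980 has 31 days: 318 − 31 = 287 left.
June 1980 has 30 days: 287 − 30 = 257 left.
May 1980 has 31 days: 257 − 31 = 226 left.
April 1980 has 30 days: 226 − 30 = 196 left.
March 1980 has 31 days: 196 − 31 = 165 left.
February 1980 has 29 days (1980 is a leap year): 165 − 29 = 136 left.
January 1980 has 31 days: 136 − 31 = 105 left.
December 1979 has 31 days: 105 − 31 = 74 left.
November 1979 has 30 days: 74 − 30 = 44 left.
October 1979 has 31 days: 44 − 31 = 13 left.
September 1979 has 30 days; 30 − 13 = 17 → September 17, 1979.

September 17, 1979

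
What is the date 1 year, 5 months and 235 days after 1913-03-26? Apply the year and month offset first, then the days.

Advancing 1 year, 5 months and 235 days from March 26, 1913: first the month/year part, then the days.
+1 year → 1914; month 3 + 5 = 8 → August 1914.
Day 26 is valid in August, giving August 26, 1914.
Now add 235 days from August 26, 1914.
August has 31 days, so 31 − 26 = 5 days remain after August 26, 1914; 235 − 5 = 230 left.
September 1914 has 30 days: 230 − 30 = 200 left.
October 1914 has 31 days: 200 − 31 = 169 left.
November 1914 has 30 days: 169 − 30 = 139 left.
December 1914 has 31 days: 139 − 31 = 108 left.
January 1915 has 31 days: 108 − 31 = 77 left.
February 1915 has 28 days (1915 is not a leap year): 77 − 28 = 49 left.
March 1915 has 31 days: 49 − 31 = 18 left.
18 days into April 1915 → April 18, 1915.

April 18, 1915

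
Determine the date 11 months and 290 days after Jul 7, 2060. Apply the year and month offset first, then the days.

Adding 11 months and 290 days from July 7, 2060: first the month/year part, then the days.
month 7 + 11 = 18, which is month 6 of year 2061 → June 2061.
Day 7 is valid in June, giving June 7, 2061.
Now add 290 days from June 7, 2061.
June has 30 days, so 30 − 7 = 23 days remain after June 7, 2061; 290 − 23 = 267 left.
July 2061 has 31 days: 267 − 31 = 236 left.
August 2061 has 31 days: 236 − 31 = 205 left.
September 2061 has 30 days: 205 − 30 = 175 left.
October 2061 has 31 days: 175 − 31 = 144 left.
November 2061 has 30 days: 144 − 30 = 114 left.
December 2061 has 31 days: 114 − 31 = 83 left.
January 2062 has 31 days: 83 − 31 = 52 left.
February 2062 has 28 days (2062 is not a leap year): 52 − 28 = 24 left.
24 days into March 2062 → March 24, 2062.

March 24, 2062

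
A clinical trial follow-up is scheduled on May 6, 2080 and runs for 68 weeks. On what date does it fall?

Advancing 68 weeks = 476 days from May 6, 2080.
May has 31 days, so 31 − 6 = 25 days remain after May 6, 2080; 476 − 25 = 451 left.
June 2080 has 30 days: 451 − 30 = 421 left.
July 2080 has 31 days: 421 − 31 = 390 left.
August 2080 has 31 days: 390 − 31 = 359 left.
September 2080 has 30 days: 359 − 30 = 329 left.
October 2080 has 31 days: 329 − 31 = 298 left.
November 2080 has 30 days: 298 − 30 = 268 left.
December 2080 has 31 days: 268 − 31 = 237 left.
January 2081 has 31 days: 237 − 31 = 206 left.
February 2081 has 28 days (2081 is not a leap year): 206 − 28 = 178 left.
March 2081 has 31 days: 178 − 31 = 147 left.
April 2081 has 30 days: 147 − 30 = 117 left.
May 2081 has 31 days: 117 − 31 = 86 left.
June 2081 has 30 days: 86 − 30 = 56 left.
July 2081 has 31 days: 56 − 31 = 25 left.
25 days into August 2081 → August 25, 2081.

August 25, 2081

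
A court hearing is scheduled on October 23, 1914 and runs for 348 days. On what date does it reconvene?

Advancing 348 days from October 23, 1914.
October has 31 days, so 31 − 23 = 8 days remain after October 23, 1914; 348 − 8 = 340 left.
November 1914 has 30 days: 340 − 30 = 310 left.
December 1914 has 31 days: 310 − 31 = 279 left.
January 1915 has 31 days: 279 − 31 = 248 left.
February 1915 has 28 days (1915 is not a leap year): 248 − 28 = 220 left.
March 1915 has 31 days: 220 − 31 = 189 left.
April 1915 has 30 days: 189 − 30 = 159 left.
May 1915 has 31 days: 159 − 31 = 128 left.
June 1915 has 30 days: 128 − 30 = 98 left.
July 1915 has 31 days: 98 − 31 = 67 left.
August 1915 has 31 days: 67 − 31 = 36 left.
September 1915 has 30 days: 36 − 30 = 6 left.
6 days into October 1915 → October 6, 1915.

October 6, 1915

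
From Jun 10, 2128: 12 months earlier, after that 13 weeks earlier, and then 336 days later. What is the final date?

Going back 12 months from June 10, 2128:
month 6 − 12 = -6, which is month 6 of year 2127 → June 2127.
Day 10 is valid in June, giving June 10, 2127.
Counting back 13 weeks (= 91 days) from June 10, 2127:
Going back 10 days from June 10, 2127 reaches the end of the previous month; 91 − 10 = 81 left.
May 2127 has 31 days: 81 − 31 = 50 left.
April 2127 has 30 days: 50 − 30 = 20 left.
March 2127 has 31 days; 31 − 20 = 11 → March 11, 2127.
Counting forward 336 days from March 11, 2127:
March has 31 days, so 31 − 11 = 20 days remain after March 11, 2127; 336 − 20 = 316 left.
April 2127 has 30 days: 316 − 30 = 286 left.
May 2127 has 31 days: 286 − 31 = 255 left.
June 2127 has 30 days: 255 − 30 = 225 left.
July 2127 has 31 days: 225 − 31 = 194 left.
August 2127 has 31 days: 194 − 31 = 163 left.
September 2127 has 30 days: 163 − 30 = 133 left.
October 2127 has 31 days: 133 − 31 = 102 left.
November 2127 has 30 days: 102 − 30 = 72 left.
December 2127 has 31 days: 72 − 31 = 41 left.
January 2128 has 31 days: 41 − 31 = 10 left.
10 days into February 2128 → February 10, 2128.

February 10, 2128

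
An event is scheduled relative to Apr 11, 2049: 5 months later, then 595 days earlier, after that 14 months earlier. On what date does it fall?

Adding 5 months from April 11, 2049:
month 4 + 5 = 9 → September 2049.
Day 11 is valid in September, giving September 11, 2049.
Going back 595 days from September 11, 2049:
Going back 11 days from September 11, 2049 reaches the end of the previous month; 595 − 11 = 584 left.
August 2049 has 31 days: 584 − 31 = 553 left.
July 2049 has 31 days: 553 − 31 = 522 left.
June 2049 has 30 days: 522 − 30 = 492 left.
May 2049 has 31 days: 492 − 31 = 461 left.
April 2049 has 30 days: 461 − 30 = 431 left.
March 2049 has 31 days: 431 − 31 = 400 left.
February 2049 has 28 days (2049 is not a leap year): 400 − 28 = 372 left.
January 2049 has 31 days: 372 − 31 = 341 left.
December 2048 has 31 days: 341 − 31 = 310 left.
November 2048 has 30 days: 310 − 30 = 280 left.
October 2048 has 31 days: 280 − 31 = 249 left.
September 2048 has 30 days: 249 − 30 = 219 left.
August 2048 has 31 days: 219 − 31 = 188 left.
July 2048 has 31 days: 188 − 31 = 157 left.
June 2048 has 30 days: 157 − 30 = 127 left.
May 2048 has 31 days: 127 − 31 = 96 left.
April 2048 has 30 days: 96 − 30 = 66 left.
March 2048 has 31 days: 66 − 31 = 35 left.
February 2048 has 29 days (2048 is a leap year): 35 − 29 = 6 left.
January 2048 has 31 days; 31 − 6 = 25 → January 25, 2048.
Counting back 14 months from January 25, 2048:
month 1 − 14 = -13, which is month 11 of year 2046 → November 2046.
Day 25 is valid in November, giving November 25, 2046.

November 25, 2046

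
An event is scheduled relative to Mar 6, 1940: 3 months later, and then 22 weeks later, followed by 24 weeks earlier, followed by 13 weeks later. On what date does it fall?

August 22, 1940

Adding 3 months from March 6, 1940:
month 3 + 3 = 6 → June 1940.
Day 6 is valid in June, giving June 6, 1940.
Adding 22 weeks (= 154 days) from June 6, 1940:
June has 30 days, so 30 − 6 = 24 days remain after June 6, 1940; 154 − 24 = 130 left.
July 1940 has 31 days: 130 − 31 = 99 left.
August 1940 has 31 days: 99 − 31 = 68 left.
September 1940 has 30 days: 68 − 30 = 38 left.
October 1940 has 31 days: 38 − 31 = 7 left.
7 days into November 1940 → November 7, 1940.
Subtracting 24 weeks (= 168 days) from November 7, 1940:
Going back 7 days from November 7, 1940 reaches the end of the previous month; 168 − 7 = 161 left.
October 1940 has 31 days: 161 − 31 = 130 left.
September 1940 has 30 days: 130 − 30 = 100 left.
August 1940 has 31 days: 100 − 31 = 69 left.
July 1940 has 31 days: 69 − 31 = 38 left.
June 1940 has 30 days: 38 − 30 = 8 left.
May 1940 has 31 days; 31 − 8 = 23 → May 23, 1940.
Advancing 13 weeks (= 91 days) from May 23, 1940:
May has 31 days, so 31 − 23 = 8 days remain after May 23, 1940; 91 − 8 = 83 left.
June 1940 has 30 days: 83 − 30 = 53 left.
July 1940 has 31 days: 53 − 31 = 22 left.
22 days into August 1940 → August 22, 1940.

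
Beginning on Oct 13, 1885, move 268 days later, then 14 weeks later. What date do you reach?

Advancing 268 days from October 13, 1885:
October has 31 days, so 31 − 13 = 18 days remain after October 13, 1885; 268 − 18 = 250 left.
November 1885 has 30 days: 250 − 30 = 220 left.
December 1885 has 31 days: 220 − 31 = 189 left.
January 1886 has 31 days: 189 − 31 = 158 left.
February 1886 has 28 days (1886 is not a leap year): 158 − 28 = 130 left.
March 1886 has 31 days: 130 − 31 = 99 left.
April 1886 has 30 days: 99 − 30 = 69 left.
May 1886 has 31 days: 69 − 31 = 38 left.
June 1886 has 30 days: 38 − 30 = 8 left.
8 days into July 1886 → July 8, 1886.
Adding 14 weeks (= 98 days) from July 8, 1886:
July has 31 days, so 31 − 8 = 23 days remain after July 8, 1886; 98 − 23 = 75 left.
August 1886 has 31 days: 75 − 31 = 44 left.
September 1886 has 30 days: 44 − 30 = 14 left.
14 days into October 1886 → October 14, 1886.

October 14, 1886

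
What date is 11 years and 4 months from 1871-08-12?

Counting forward 11 years and 4 months from August 12, 1871.
+11 years → 1882; month 8 + 4 = 12 → December 1882.
Day 12 is valid in December, giving December 12, 1882.

December 12, 1882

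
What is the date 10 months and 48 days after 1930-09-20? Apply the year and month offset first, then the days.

Advancing 10 months and 48 days from September 20, 1930: first the month/year part, then the days.
month 9 + 10 = 19, which is month 7 of year 1931 → July 1931.
Day 20 is valid in July, giving July 20, 1931.
Now add 48 days from July 20, 1931.
July has 31 days, so 31 − 20 = 11 days remain after July 20, 1931; 48 − 11 = 37 left.
August 1931 has 31 days: 37 − 31 = 6 left.
6 days into September 1931 → September 6, 1931.

September 6, 1931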